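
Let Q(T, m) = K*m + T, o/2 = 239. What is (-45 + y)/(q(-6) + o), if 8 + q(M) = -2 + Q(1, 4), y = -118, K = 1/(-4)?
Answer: -163/468 ≈ -0.34829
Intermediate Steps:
o = 478 (o = 2*239 = 478)
K = -1/4 (K = 1*(-1/4) = -1/4 ≈ -0.25000)
Q(T, m) = T - m/4 (Q(T, m) = -m/4 + T = T - m/4)
q(M) = -10 (q(M) = -8 + (-2 + (1 - 1/4*4)) = -8 + (-2 + (1 - 1)) = -8 + (-2 + 0) = -8 - 2 = -10)
(-45 + y)/(q(-6) + o) = (-45 - 118)/(-10 + 478) = -163/468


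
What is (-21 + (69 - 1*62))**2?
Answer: 196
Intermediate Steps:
(-21 + (69 - 1*62))**2 = (-21 + (69 - 62))**2 = (-21 + 7)**2 = (-14)**2 = 196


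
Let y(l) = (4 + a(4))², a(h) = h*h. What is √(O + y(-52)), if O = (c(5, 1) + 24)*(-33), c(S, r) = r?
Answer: 5*I*√17 ≈ 20.616*I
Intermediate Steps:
a(h) = h²
y(l) = 400 (y(l) = (4 + 4²)² = (4 + 16)² = 20² = 400)
O = -825 (O = (1 + 24)*(-33) = 25*(-33) = -825)
√(O + y(-52)) = √(-825 + 400) = √(-425) = 5*I*√17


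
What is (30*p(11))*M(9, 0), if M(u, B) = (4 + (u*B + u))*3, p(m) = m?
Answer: 12870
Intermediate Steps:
M(u, B) = 12 + 3*u + 3*B*u (M(u, B) = (4 + (B*u + u))*3 = (4 + (u + B*u))*3 = (4 + u + B*u)*3 = 12 + 3*u + 3*B*u)
(30*p(11))*M(9, 0) = (30*11)*(12 + 3*9 + 3*0*9) = 330*(12 + 27 + 0) = 330*39 = 12870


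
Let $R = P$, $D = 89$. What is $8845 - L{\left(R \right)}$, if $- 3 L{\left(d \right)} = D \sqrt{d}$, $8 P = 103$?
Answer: $8845 + \frac{89 \sqrt{206}}{12} \approx 8951.5$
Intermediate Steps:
$P = \frac{103}{8}$ ($P = \frac{1}{8} \cdot 103 = \frac{103}{8} \approx 12.875$)
$R = \frac{103}{8} \approx 12.875$
$L{\left(d \right)} = - \frac{89 \sqrt{d}}{3}$
$8845 - L{\left(R \right)} = 8845 - - \frac{89 \sqrt{\frac{103}{8}}}{3} = 8845 - - \frac{89 \frac{\sqrt{206}}{4}}{3} = 8845 - - \frac{89 \sqrt{206}}{12} = 8845 + \frac{89 \sqrt{206}}{12}$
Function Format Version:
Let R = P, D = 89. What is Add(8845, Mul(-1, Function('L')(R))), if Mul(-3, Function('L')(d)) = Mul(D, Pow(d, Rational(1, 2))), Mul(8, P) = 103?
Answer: Add(8845, Mul(Rational(89, 12), Pow(206, Rational(1, 2)))) ≈ 8951.5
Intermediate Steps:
P = Rational(103, 8) (P = Mul(Rational(1, 8), 103) = Rational(103, 8) ≈ 12.875)
R = Rational(103, 8) ≈ 12.875
Function('L')(d) = Mul(Rational(-89, 3), Pow(d, Rational(1, 2))) (Function('L')(d) = Mul(Rational(-1, 3), Mul(89, Pow(d, Rational(1, 2)))) = Mul(Rational(-89, 3), Pow(d, Rational(1, 2))))
Add(8845, Mul(-1, Function('L')(R))) = Add(8845, Mul(-1, Mul(Rational(-89, 3), Pow(Rational(103, 8), Rational(1, 2))))) = Add(8845, Mul(-1, Mul(Rational(-89, 3), Mul(Rational(1, 4), Pow(206, Rational(1, 2)))))) = Add(8845, Mul(-1, Mul(Rational(-89, 12), Pow(206, Rational(1, 2))))) = Add(8845, Mul(Rational(89, 12), Pow(206, Rational(1, 2))))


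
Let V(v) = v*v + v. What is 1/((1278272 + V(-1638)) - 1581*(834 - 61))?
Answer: 1/2737565 ≈ 3.6529e-7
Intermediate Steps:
V(v) = v + v² (V(v) = v² + v = v + v²)
1/((1278272 + V(-1638)) - 1581*(834 - 61)) = 1/((1278272 - 1638*(1 - 1638)) - 1581*(834 - 61)) = 1/((1278272 - 1638*(-1637)) - 1581*773) = 1/((1278272 + 2681406) - 1222113) = 1/(3959678 - 1222113) = 1/2737565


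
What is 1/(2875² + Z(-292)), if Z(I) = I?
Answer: 1/8265333 ≈ 1.2099e-7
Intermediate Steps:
1/(2875² + Z(-292)) = 1/(2875² - 292) = 1/(8265625 - 292) = 1/8265333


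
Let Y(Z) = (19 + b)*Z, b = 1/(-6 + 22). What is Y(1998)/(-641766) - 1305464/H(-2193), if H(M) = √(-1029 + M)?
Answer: -101565/1711376 + 652732*I*√358/537 ≈ -0.059347 + 22999.0*I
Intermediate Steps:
b = 1/16 ≈ 0.062500
Y(Z) = 305*Z/16 (Y(Z) = (19 + 1/16)*Z = 305*Z/16)
Y(1998)/(-641766) - 1305464/H(-2193) = ((305/16)*1998)/(-641766) - 1305464/√(-1029 - 2193) = (304695/8)*(-1/641766) - 1305464*(-I*√358/1074) = -101565/1711376 - 1305464*(-I*√358/1074) = -101565/1711376 - (-652732)*I*√358/537 = -101565/1711376 + 652732*I*√358/537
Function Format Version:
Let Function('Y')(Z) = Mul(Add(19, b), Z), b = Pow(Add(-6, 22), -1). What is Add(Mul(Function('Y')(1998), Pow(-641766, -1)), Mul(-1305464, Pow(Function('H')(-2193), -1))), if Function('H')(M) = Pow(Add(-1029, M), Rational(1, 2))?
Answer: Add(Rational(-101565, 1711376), Mul(Rational(652732, 537), I, Pow(358, Rational(1, 2)))) ≈ Add(-0.059347, Mul(22999., I))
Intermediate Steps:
b = Rational(1, 16) (b = Pow(16, -1) = Rational(1, 16) ≈ 0.062500)
Function('Y')(Z) = Mul(Rational(305, 16), Z) (Function('Y')(Z) = Mul(Add(19, Rational(1, 16)), Z) = Mul(Rational(305, 16), Z))
Add(Mul(Function('Y')(1998), Pow(-641766, -1)), Mul(-1305464, Pow(Function('H')(-2193), -1))) = Add(Mul(Mul(Rational(305, 16), 1998), Pow(-641766, -1)), Mul(-1305464, Pow(Pow(Add(-1029, -2193), Rational(1, 2)), -1))) = Add(Mul(Rational(304695, 8), Rational(-1, 641766)), Mul(-1305464, Pow(Pow(-3222, Rational(1, 2)), -1))) = Add(Rational(-101565, 1711376), Mul(-1305464, Pow(Mul(3, I, Pow(358, Rational(1, 2))), -1))) = Add(Rational(-101565, 1711376), Mul(-1305464, Mul(Rational(-1, 1074), I, Pow(358, Rational(1, 2))))) = Add(Rational(-101565, 1711376), Mul(Rational(652732, 537), I, Pow(358, Rational(1, 2))))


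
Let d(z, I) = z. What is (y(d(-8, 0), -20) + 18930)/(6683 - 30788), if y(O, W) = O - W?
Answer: -6314/8035 ≈ -0.78581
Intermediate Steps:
(y(d(-8, 0), -20) + 18930)/(6683 - 30788) = ((-8 - 1*(-20)) + 18930)/(6683 - 30788) = ((-8 + 20) + 18930)/(-24105) = (12 + 18930)*(-1/24105) = 18942*(-1/24105) = -6314/8035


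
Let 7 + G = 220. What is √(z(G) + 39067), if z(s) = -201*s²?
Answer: I*√9080102 ≈ 3013.3*I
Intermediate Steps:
G = 213 (G = -7 + 220 = 213)
√(z(G) + 39067) = √(-201*213² + 39067) = √(-201*45369 + 39067) = √(-9119169 + 39067) = √(-9080102) = I*√9080102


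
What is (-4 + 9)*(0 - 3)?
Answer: -15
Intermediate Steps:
(-4 + 9)*(0 - 3) = 5*(-3) = -15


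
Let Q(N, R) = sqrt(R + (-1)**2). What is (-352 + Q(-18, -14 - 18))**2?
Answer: (352 - I*sqrt(31))**2 ≈ 1.2387e+5 - 3919.7*I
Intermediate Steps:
Q(N, R) = sqrt(1 + R) (Q(N, R) = sqrt(R + 1) = sqrt(1 + R))
(-352 + Q(-18, -14 - 18))**2 = (-352 + sqrt(1 + (-14 - 18)))**2 = (-352 + sqrt(1 - 32))**2 = (-352 + sqrt(-31))**2 = (-352 + I*sqrt(31))**2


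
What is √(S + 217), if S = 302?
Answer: √519 ≈ 22.782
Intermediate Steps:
√(S + 217) = √(302 + 217) = √519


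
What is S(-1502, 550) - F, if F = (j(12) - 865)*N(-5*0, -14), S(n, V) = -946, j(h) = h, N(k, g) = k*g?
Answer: -946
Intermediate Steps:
N(k, g) = g*k
F = 0 (F = (12 - 865)*(-(-70)*0) = -(-11942)*0 = -853*0 = 0)
S(-1502, 550) - F = -946 - 1*0 = -946 + 0 = -946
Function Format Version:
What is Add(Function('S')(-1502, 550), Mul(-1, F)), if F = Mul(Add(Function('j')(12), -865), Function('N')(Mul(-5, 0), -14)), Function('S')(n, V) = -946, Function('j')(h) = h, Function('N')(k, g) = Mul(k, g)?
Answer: -946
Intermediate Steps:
Function('N')(k, g) = Mul(g, k)
F = 0 (F = Mul(Add(12, -865), Mul(-14, Mul(-5, 0))) = Mul(-853, Mul(-14, 0)) = Mul(-853, 0) = 0)
Add(Function('S')(-1502, 550), Mul(-1, F)) = Add(-946, Mul(-1, 0)) = Add(-946, 0) = -946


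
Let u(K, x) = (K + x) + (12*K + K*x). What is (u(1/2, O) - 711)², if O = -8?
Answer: 2053489/4 ≈ 5.1337e+5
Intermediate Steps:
u(K, x) = x + 13*K + K*x
(u(1/2, O) - 711)² = ((-8 + 13*(1/2) + (1/2)*(-8)) - 711)² = ((-8 + 13*(1*(½)) + (1*(½))*(-8)) - 711)² = ((-8 + 13*(½) + (½)*(-8)) - 711)² = ((-8 + 13/2 - 4) - 711)² = (-11/2 - 711)² = (-1433/2)² = 2053489/4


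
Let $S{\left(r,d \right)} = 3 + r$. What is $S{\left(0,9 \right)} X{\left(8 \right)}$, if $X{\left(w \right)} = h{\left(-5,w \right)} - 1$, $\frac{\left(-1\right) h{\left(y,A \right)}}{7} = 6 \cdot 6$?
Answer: $-759$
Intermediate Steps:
$h{\left(y,A \right)} = -252$ ($h{\left(y,A \right)} = - 7 \cdot 6 \cdot 6 = \left(-7\right) 36 = -252$)
$X{\left(w \right)} = -253$ ($X{\left(w \right)} = -252 - 1 = -253$)
$S{\left(0,9 \right)} X{\left(8 \right)} = \left(3 + 0\right) \left(-253\right) = 3 \left(-253\right) = -759$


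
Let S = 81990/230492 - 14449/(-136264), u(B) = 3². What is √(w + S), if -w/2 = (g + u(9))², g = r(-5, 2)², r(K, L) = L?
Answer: I*√5202558766825410154342/3925970236 ≈ 18.372*I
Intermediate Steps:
g = 4 (g = 2² = 4)
u(B) = 9
w = -338 (w = -2*(4 + 9)² = -2*13² = -2*169 = -338)
S = 3625666067/7851940472 (S = 81990*(1/230492) - 14449*(-1/136264) = 40995/115246 + 14449/136264 = 3625666067/7851940472 ≈ 0.46175)
√(w + S) = √(-338 + 3625666067/7851940472) = √(-2650330213469/7851940472) = I*√5202558766825410154342/3925970236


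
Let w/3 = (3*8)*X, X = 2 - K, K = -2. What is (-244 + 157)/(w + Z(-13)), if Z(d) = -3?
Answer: -29/95 ≈ -0.30526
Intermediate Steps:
X = 4 (X = 2 - 1*(-2) = 2 + 2 = 4)
w = 288 (w = 3*((3*8)*4) = 3*(24*4) = 3*96 = 288)
(-244 + 157)/(w + Z(-13)) = (-244 + 157)/(288 - 3) = -87/285 = -87*1/285 = -29/95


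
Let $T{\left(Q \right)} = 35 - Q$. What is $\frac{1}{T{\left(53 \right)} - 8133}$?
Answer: $- \frac{1}{8151} \approx -0.00012268$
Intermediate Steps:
$\frac{1}{T{\left(53 \right)} - 8133} = \frac{1}{\left(35 - 53\right) - 8133} = \frac{1}{-18 - 8133} = \frac{1}{-8151} = - \frac{1}{8151}$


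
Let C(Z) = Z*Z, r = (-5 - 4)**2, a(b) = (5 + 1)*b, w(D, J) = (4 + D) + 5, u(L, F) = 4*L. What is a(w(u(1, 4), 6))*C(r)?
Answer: 511758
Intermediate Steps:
w(D, J) = 9 + D
a(b) = 6*b
r = 81 (r = (-9)**2 = 81)
C(Z) = Z**2
a(w(u(1, 4), 6))*C(r) = (6*(9 + 4*1))*81**2 = (6*(9 + 4))*6561 = (6*13)*6561 = 78*6561 = 511758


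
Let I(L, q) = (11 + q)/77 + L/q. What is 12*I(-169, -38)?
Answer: 71922/1463 ≈ 49.161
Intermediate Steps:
I(L, q) = ⅐ + q/77 + L/q (I(L, q) = (11 + q)*(1/77) + L/q = (⅐ + q/77) + L/q = ⅐ + q/77 + L/q)
12*I(-169, -38) = 12*((-169 + (1/77)*(-38)*(11 - 38))/(-38)) = 12*(-(-169 + (1/77)*(-38)*(-27))/38) = 12*(-(-169 + 1026/77)/38) = 12*(-1/38*(-11987/77)) = 12*(11987/2926) = 71922/1463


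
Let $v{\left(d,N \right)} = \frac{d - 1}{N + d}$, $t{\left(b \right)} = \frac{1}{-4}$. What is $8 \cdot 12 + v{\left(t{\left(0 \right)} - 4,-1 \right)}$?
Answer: $97$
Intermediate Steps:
$t{\left(b \right)} = - \frac{1}{4}$
$v{\left(d,N \right)} = \frac{-1 + d}{N + d}$
$8 \cdot 12 + v{\left(t{\left(0 \right)} - 4,-1 \right)} = 8 \cdot 12 + \frac{-1 - \frac{17}{4}}{-1 - \frac{17}{4}} = 96 + \frac{-1 - \frac{17}{4}}{-1 - \frac{17}{4}} = 96 + \frac{1}{- \frac{21}{4}} \left(- \frac{21}{4}\right) = 96 - -1 = 96 + 1 = 97$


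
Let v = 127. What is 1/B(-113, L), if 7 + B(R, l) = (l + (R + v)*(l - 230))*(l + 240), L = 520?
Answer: 1/3480793 ≈ 2.8729e-7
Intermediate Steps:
B(R, l) = -7 + (240 + l)*(l + (-230 + l)*(127 + R)) (B(R, l) = -7 + (l + (R + 127)*(l - 230))*(l + 240) = -7 + (l + (127 + R)*(-230 + l))*(240 + l) = -7 + (l + (-230 + l)*(127 + R))*(240 + l) = -7 + (240 + l)*(l + (-230 + l)*(127 + R)))
1/B(-113, L) = 1/(-7010407 - 55200*(-113) + 128*520² + 1510*520 - 113*520² + 10*(-113)*520) = 1/(-7010407 + 6237600 + 128*270400 + 785200 - 113*270400 - 587600) = 1/(-7010407 + 6237600 + 34611200 + 785200 - 30555200 - 587600) = 1/3480793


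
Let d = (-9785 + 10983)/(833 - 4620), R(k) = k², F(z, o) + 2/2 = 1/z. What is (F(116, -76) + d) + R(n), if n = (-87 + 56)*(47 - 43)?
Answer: 6753979319/439292 ≈ 15375.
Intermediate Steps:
F(z, o) = -1 + 1/z
n = -124 (n = -31*4 = -124)
d = -1198/3787 (d = 1198/(-3787) = 1198*(-1/3787) = -1198/3787 ≈ -0.31635)
(F(116, -76) + d) + R(n) = ((1 - 1*116)/116 - 1198/3787) + (-124)² = ((1 - 116)/116 - 1198/3787) + 15376 = ((1/116)*(-115) - 1198/3787) + 15376 = (-115/116 - 1198/3787) + 15376 = -574473/439292 + 15376 = 6753979319/439292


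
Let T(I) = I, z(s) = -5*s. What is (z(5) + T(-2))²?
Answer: 729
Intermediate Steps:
(z(5) + T(-2))² = (-5*5 - 2)² = (-25 - 2)² = (-27)² = 729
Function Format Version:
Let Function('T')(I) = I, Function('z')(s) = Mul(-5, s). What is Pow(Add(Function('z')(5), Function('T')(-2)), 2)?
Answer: 729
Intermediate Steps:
Pow(Add(Function('z')(5), Function('T')(-2)), 2) = Pow(Add(Mul(-5, 5), -2), 2) = Pow(Add(-25, -2), 2) = Pow(-27, 2) = 729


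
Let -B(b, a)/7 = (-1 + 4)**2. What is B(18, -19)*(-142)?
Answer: 8946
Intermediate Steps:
B(b, a) = -63 (B(b, a) = -7*(-1 + 4)**2 = -7*3**2 = -7*9 = -63)
B(18, -19)*(-142) = -63*(-142) = 8946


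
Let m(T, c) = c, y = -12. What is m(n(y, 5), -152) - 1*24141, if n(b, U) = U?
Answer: -24293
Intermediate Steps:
m(n(y, 5), -152) - 1*24141 = -152 - 1*24141 = -152 - 24141 = -24293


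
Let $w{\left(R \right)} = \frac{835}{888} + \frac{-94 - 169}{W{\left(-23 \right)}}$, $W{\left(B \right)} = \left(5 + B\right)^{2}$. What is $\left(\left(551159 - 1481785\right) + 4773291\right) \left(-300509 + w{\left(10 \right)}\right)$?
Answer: $- \frac{27686404018708165}{23976} \approx -1.1548 \cdot 10^{12}$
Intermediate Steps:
$w{\left(R \right)} = \frac{3083}{23976}$ ($w{\left(R \right)} = \frac{835}{888} + \frac{-94 - 169}{\left(5 - 23\right)^{2}} = 835 \cdot \frac{1}{888} - \frac{263}{\left(-18\right)^{2}} = \frac{835}{888} - \frac{263}{324} = \frac{3083}{23976}$)
$\left(\left(551159 - 1481785\right) + 4773291\right) \left(-300509 + w{\left(10 \right)}\right) = \left(\left(551159 - 1481785\right) + 4773291\right) \left(-300509 + \frac{3083}{23976}\right) = \left(\left(551159 - 1481785\right) + 4773291\right) \left(- \frac{7205000701}{23976}\right) = \left(-930626 + 4773291\right) \left(- \frac{7205000701}{23976}\right) = 3842665 \left(- \frac{7205000701}{23976}\right) = - \frac{27686404018708165}{23976}$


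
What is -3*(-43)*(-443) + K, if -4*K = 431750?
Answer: -330169/2 ≈ -1.6508e+5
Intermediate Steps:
K = -215875/2 (K = -¼*431750 = -215875/2 ≈ -1.0794e+5)
-3*(-43)*(-443) + K = -3*(-43)*(-443) - 215875/2 = 129*(-443) - 215875/2 = -57147 - 215875/2 = -330169/2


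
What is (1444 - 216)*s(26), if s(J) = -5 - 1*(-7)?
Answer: 2456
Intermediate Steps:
s(J) = 2 (s(J) = -5 + 7 = 2)
(1444 - 216)*s(26) = (1444 - 216)*2 = 1228*2 = 2456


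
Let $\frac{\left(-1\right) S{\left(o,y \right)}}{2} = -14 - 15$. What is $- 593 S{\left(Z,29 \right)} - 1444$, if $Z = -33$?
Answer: $-35838$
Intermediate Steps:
$S{\left(o,y \right)} = 58$ ($S{\left(o,y \right)} = - 2 \left(-14 - 15\right) = \left(-2\right) \left(-29\right) = 58$)
$- 593 S{\left(Z,29 \right)} - 1444 = \left(-593\right) 58 - 1444 = -34394 - 1444 = -35838$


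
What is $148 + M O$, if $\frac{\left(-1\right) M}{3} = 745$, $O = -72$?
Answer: $161068$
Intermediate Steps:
$M = -2235$ ($M = \left(-3\right) 745 = -2235$)
$148 + M O = 148 - -160920 = 148 + 160920 = 161068$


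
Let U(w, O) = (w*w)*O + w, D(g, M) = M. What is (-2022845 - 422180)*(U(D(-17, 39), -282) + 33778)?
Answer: 966041602625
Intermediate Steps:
U(w, O) = w + O*w² (U(w, O) = w²*O + w = O*w² + w = w + O*w²)
(-2022845 - 422180)*(U(D(-17, 39), -282) + 33778) = (-2022845 - 422180)*(39*(1 - 282*39) + 33778) = -2445025*(39*(1 - 10998) + 33778) = -2445025*(39*(-10997) + 33778) = -2445025*(-428883 + 33778) = -2445025*(-395105) = 966041602625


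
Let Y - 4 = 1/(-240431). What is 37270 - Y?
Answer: 8959901647/240431 ≈ 37266.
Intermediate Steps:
Y = 961723/240431 (Y = 4 + 1/(-240431) = 4 - 1/240431 = 961723/240431 ≈ 4.0000)
37270 - Y = 37270 - 1*961723/240431 = 37270 - 961723/240431 = 8959901647/240431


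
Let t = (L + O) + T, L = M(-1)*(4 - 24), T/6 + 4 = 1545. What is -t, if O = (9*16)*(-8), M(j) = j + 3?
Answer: -8054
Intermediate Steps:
T = 9246 (T = -24 + 6*1545 = -24 + 9270 = 9246)
M(j) = 3 + j
L = -40 (L = (3 - 1)*(4 - 24) = 2*(-20) = -40)
O = -1152 (O = 144*(-8) = -1152)
t = 8054 (t = (-40 - 1152) + 9246 = -1192 + 9246 = 8054)
-t = -1*8054 = -8054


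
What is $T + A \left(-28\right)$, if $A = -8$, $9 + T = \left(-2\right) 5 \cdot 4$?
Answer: $175$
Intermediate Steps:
$T = -49$ ($T = -9 + \left(-2\right) 5 \cdot 4 = -9 - 40 = -49$)
$T + A \left(-28\right) = -49 - -224 = -49 + 224 = 175$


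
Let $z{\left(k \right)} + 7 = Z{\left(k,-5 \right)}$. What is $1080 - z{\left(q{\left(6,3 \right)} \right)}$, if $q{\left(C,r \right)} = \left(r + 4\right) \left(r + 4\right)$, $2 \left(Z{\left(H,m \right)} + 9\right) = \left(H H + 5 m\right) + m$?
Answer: $- \frac{179}{2} \approx -89.5$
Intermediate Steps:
$Z{\left(H,m \right)} = -9 + \frac{H^{2}}{2} + 3 m$ ($Z{\left(H,m \right)} = -9 + \frac{\left(H H + 5 m\right) + m}{2} = -9 + \frac{\left(H^{2} + 5 m\right) + m}{2} = -9 + \frac{H^{2} + 6 m}{2} = -9 + \left(\frac{H^{2}}{2} + 3 m\right) = -9 + \frac{H^{2}}{2} + 3 m$)
$q{\left(C,r \right)} = \left(4 + r\right)^{2}$ ($q{\left(C,r \right)} = \left(4 + r\right) \left(4 + r\right) = \left(4 + r\right)^{2}$)
$z{\left(k \right)} = -31 + \frac{k^{2}}{2}$ ($z{\left(k \right)} = -7 + \left(-9 + \frac{k^{2}}{2} + 3 \left(-5\right)\right) = -7 - \left(24 - \frac{k^{2}}{2}\right) = -7 + \left(-24 + \frac{k^{2}}{2}\right) = -31 + \frac{k^{2}}{2}$)
$1080 - z{\left(q{\left(6,3 \right)} \right)} = 1080 - \left(-31 + \frac{\left(\left(4 + 3\right)^{2}\right)^{2}}{2}\right) = 1080 - \left(-31 + \frac{\left(7^{2}\right)^{2}}{2}\right) = 1080 - \left(-31 + \frac{49^{2}}{2}\right) = 1080 - \left(-31 + \frac{1}{2} \cdot 2401\right) = 1080 - \left(-31 + \frac{2401}{2}\right) = 1080 - \frac{2339}{2} = - \frac{179}{2}$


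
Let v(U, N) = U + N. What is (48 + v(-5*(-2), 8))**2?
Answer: 4356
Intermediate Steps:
v(U, N) = N + U
(48 + v(-5*(-2), 8))**2 = (48 + (8 - 5*(-2)))**2 = (48 + (8 + 10))**2 = (48 + 18)**2 = 66**2 = 4356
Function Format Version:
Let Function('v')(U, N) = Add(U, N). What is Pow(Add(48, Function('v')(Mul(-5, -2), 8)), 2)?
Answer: 4356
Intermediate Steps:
Function('v')(U, N) = Add(N, U)
Pow(Add(48, Function('v')(Mul(-5, -2), 8)), 2) = Pow(Add(48, Add(8, Mul(-5, -2))), 2) = Pow(Add(48, Add(8, 10)), 2) = Pow(Add(48, 18), 2) = Pow(66, 2) = 4356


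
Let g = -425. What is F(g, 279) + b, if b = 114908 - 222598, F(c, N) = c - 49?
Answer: -108164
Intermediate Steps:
F(c, N) = -49 + c
b = -107690
F(g, 279) + b = (-49 - 425) - 107690 = -474 - 107690 = -108164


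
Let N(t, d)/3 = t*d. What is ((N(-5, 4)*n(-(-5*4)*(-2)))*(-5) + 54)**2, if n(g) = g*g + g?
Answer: 219074546916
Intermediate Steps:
N(t, d) = 3*d*t (N(t, d) = 3*(t*d) = 3*(d*t) = 3*d*t)
n(g) = g + g**2 (n(g) = g**2 + g = g + g**2)
((N(-5, 4)*n(-(-5*4)*(-2)))*(-5) + 54)**2 = (((3*4*(-5))*((-(-5*4)*(-2))*(1 - (-5*4)*(-2))))*(-5) + 54)**2 = (-60*(-(-20)*(-2))*(1 - (-20)*(-2))*(-5) + 54)**2 = (-60*(-1*40)*(1 - 1*40)*(-5) + 54)**2 = (-(-2400)*(1 - 40)*(-5) + 54)**2 = (-(-2400)*(-39)*(-5) + 54)**2 = (-60*1560*(-5) + 54)**2 = (-93600*(-5) + 54)**2 = (468000 + 54)**2 = 468054**2 = 219074546916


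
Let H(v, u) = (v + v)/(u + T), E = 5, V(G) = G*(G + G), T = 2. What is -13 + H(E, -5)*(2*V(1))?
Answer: -79/3 ≈ -26.333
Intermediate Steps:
V(G) = 2*G**2 (V(G) = G*(2*G) = 2*G**2)
H(v, u) = 2*v/(2 + u) (H(v, u) = (v + v)/(u + 2) = (2*v)/(2 + u) = 2*v/(2 + u))
-13 + H(E, -5)*(2*V(1)) = -13 + (2*5/(2 - 5))*(2*(2*1**2)) = -13 + (2*5/(-3))*(2*(2*1)) = -13 + (2*5*(-1/3))*(2*2) = -13 - 10/3*4 = -13 - 40/3 = -79/3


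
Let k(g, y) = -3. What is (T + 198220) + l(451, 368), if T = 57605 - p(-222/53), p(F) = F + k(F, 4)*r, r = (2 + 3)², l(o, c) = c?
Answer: 13582426/53 ≈ 2.5627e+5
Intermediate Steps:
r = 25 (r = 5² = 25)
p(F) = -75 + F (p(F) = F - 3*25 = F - 75 = -75 + F)
T = 3057262/53 (T = 57605 - (-75 - 222/53) = 57605 - 1*(-4197/53) = 57605 + 4197/53 = 3057262/53 ≈ 57684.)
(T + 198220) + l(451, 368) = (3057262/53 + 198220) + 368 = 13562922/53 + 368 = 13582426/53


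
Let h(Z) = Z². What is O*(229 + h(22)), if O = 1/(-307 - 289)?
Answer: -713/596 ≈ -1.1963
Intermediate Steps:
O = -1/596 (O = 1/(-596) = -1/596 ≈ -0.0016779)
O*(229 + h(22)) = -(229 + 22²)/596 = -(229 + 484)/596 = -1/596*713 = -713/596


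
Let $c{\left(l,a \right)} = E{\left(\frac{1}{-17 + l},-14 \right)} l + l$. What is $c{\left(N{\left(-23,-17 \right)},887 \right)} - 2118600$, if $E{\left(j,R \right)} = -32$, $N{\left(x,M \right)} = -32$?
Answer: $-2117608$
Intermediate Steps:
$c{\left(l,a \right)} = - 31 l$ ($c{\left(l,a \right)} = - 32 l + l = - 31 l$)
$c{\left(N{\left(-23,-17 \right)},887 \right)} - 2118600 = \left(-31\right) \left(-32\right) - 2118600 = 992 - 2118600 = -2117608$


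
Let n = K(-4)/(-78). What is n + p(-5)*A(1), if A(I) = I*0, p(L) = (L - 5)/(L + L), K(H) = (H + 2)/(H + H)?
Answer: -1/312 ≈ -0.0032051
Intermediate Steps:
K(H) = (2 + H)/(2*H) (K(H) = (2 + H)/((2*H)) = (2 + H)*(1/(2*H)) = (2 + H)/(2*H))
p(L) = (-5 + L)/(2*L) (p(L) = (-5 + L)/((2*L)) = (-5 + L)*(1/(2*L)) = (-5 + L)/(2*L))
A(I) = 0
n = -1/312 (n = ((1/2)*(2 - 4)/(-4))/(-78) = ((1/2)*(-1/4)*(-2))*(-1/78) = (1/4)*(-1/78) = -1/312 ≈ -0.0032051)
n + p(-5)*A(1) = -1/312 + ((1/2)*(-5 - 5)/(-5))*0 = -1/312 + ((1/2)*(-1/5)*(-10))*0 = -1/312 + 1*0 = -1/312 + 0 = -1/312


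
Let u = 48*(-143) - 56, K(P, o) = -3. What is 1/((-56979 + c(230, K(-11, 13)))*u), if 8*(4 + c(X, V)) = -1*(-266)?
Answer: 1/394092270 ≈ 2.5375e-9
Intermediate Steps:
c(X, V) = 117/4 (c(X, V) = -4 + (-1*(-266))/8 = -4 + (1/8)*266 = -4 + 133/4 = 117/4)
u = -6920 (u = -6864 - 56 = -6920)
1/((-56979 + c(230, K(-11, 13)))*u) = 1/((-56979 + 117/4)*(-6920)) = -1/6920/(-227799/4) = -4/227799*(-1/6920) = 1/394092270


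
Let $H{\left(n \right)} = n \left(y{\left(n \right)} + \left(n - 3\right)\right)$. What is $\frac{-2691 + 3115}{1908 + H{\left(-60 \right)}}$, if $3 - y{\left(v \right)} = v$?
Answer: $\frac{2}{9} \approx 0.22222$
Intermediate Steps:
$y{\left(v \right)} = 3 - v$
$H{\left(n \right)} = 0$ ($H{\left(n \right)} = n \left(\left(3 - n\right) + \left(n - 3\right)\right) = n \left(\left(3 - n\right) + \left(-3 + n\right)\right) = n 0 = 0$)
$\frac{-2691 + 3115}{1908 + H{\left(-60 \right)}} = \frac{-2691 + 3115}{1908 + 0} = \frac{424}{1908} = 424 \cdot \frac{1}{1908} = \frac{2}{9}$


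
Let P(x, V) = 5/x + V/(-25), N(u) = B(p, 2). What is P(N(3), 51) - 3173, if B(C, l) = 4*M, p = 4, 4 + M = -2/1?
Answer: -1905149/600 ≈ -3175.3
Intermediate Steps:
M = -6 (M = -4 - 2/1 = -4 - 2*1 = -4 - 2 = -6)
B(C, l) = -24 (B(C, l) = 4*(-6) = -24)
N(u) = -24
P(x, V) = 5/x - V/25 (P(x, V) = 5/x + V*(-1/25) = 5/x - V/25)
P(N(3), 51) - 3173 = (5/(-24) - 1/25*51) - 3173 = (5*(-1/24) - 51/25) - 3173 = (-5/24 - 51/25) - 3173 = -1349/600 - 3173 = -1905149/600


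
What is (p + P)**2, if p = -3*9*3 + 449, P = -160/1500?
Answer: 761318464/5625 ≈ 1.3535e+5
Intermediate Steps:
P = -8/75 (P = -160*1/1500 = -8/75 ≈ -0.10667)
p = 368 (p = -27*3 + 449 = -81 + 449 = 368)
(p + P)**2 = (368 - 8/75)**2 = (27592/75)**2 = 761318464/5625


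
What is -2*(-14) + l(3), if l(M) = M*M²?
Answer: 55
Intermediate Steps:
l(M) = M³
-2*(-14) + l(3) = -2*(-14) + 3³ = 28 + 27 = 55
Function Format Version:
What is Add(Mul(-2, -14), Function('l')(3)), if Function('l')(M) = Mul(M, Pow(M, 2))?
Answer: 55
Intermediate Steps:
Function('l')(M) = Pow(M, 3)
Add(Mul(-2, -14), Function('l')(3)) = Add(Mul(-2, -14), Pow(3, 3)) = Add(28, 27) = 55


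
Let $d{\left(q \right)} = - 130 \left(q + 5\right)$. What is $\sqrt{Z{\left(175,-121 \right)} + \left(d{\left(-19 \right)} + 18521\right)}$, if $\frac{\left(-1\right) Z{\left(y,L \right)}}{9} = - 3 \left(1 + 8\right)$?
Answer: $2 \sqrt{5146} \approx 143.47$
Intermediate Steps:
$d{\left(q \right)} = -650 - 130 q$ ($d{\left(q \right)} = - 130 \left(5 + q\right) = -650 - 130 q$)
$Z{\left(y,L \right)} = 243$ ($Z{\left(y,L \right)} = - 9 \left(- 3 \left(1 + 8\right)\right) = - 9 \left(\left(-3\right) 9\right) = \left(-9\right) \left(-27\right) = 243$)
$\sqrt{Z{\left(175,-121 \right)} + \left(d{\left(-19 \right)} + 18521\right)} = \sqrt{243 + \left(\left(-650 - -2470\right) + 18521\right)} = \sqrt{243 + \left(\left(-650 + 2470\right) + 18521\right)} = \sqrt{243 + \left(1820 + 18521\right)} = \sqrt{243 + 20341} = \sqrt{20584} = 2 \sqrt{5146}$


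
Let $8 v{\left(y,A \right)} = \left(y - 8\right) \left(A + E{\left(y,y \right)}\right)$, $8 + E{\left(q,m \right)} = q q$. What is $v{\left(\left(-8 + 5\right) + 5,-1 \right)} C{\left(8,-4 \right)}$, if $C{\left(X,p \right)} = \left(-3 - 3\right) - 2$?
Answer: $-30$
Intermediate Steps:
$E{\left(q,m \right)} = -8 + q^{2}$ ($E{\left(q,m \right)} = -8 + q q = -8 + q^{2}$)
$v{\left(y,A \right)} = \frac{\left(-8 + y\right) \left(-8 + A + y^{2}\right)}{8}$ ($v{\left(y,A \right)} = \frac{\left(y - 8\right) \left(A + \left(-8 + y^{2}\right)\right)}{8} = \frac{\left(-8 + y\right) \left(-8 + A + y^{2}\right)}{8}$)
$C{\left(X,p \right)} = -8$ ($C{\left(X,p \right)} = -6 - 2 = -8$)
$v{\left(\left(-8 + 5\right) + 5,-1 \right)} C{\left(8,-4 \right)} = \left(8 - -1 - \left(\left(-8 + 5\right) + 5\right) - \left(\left(-8 + 5\right) + 5\right)^{2} + \frac{\left(\left(-8 + 5\right) + 5\right)^{3}}{8} + \frac{1}{8} \left(-1\right) \left(\left(-8 + 5\right) + 5\right)\right) \left(-8\right) = \left(8 + 1 - \left(-3 + 5\right) - \left(-3 + 5\right)^{2} + \frac{\left(-3 + 5\right)^{3}}{8} + \frac{1}{8} \left(-1\right) \left(-3 + 5\right)\right) \left(-8\right) = \left(8 + 1 - 2 - 2^{2} + \frac{2^{3}}{8} + \frac{1}{8} \left(-1\right) 2\right) \left(-8\right) = \left(8 + 1 - 2 - 4 + \frac{1}{8} \cdot 8 - \frac{1}{4}\right) \left(-8\right) = \left(8 + 1 - 2 - 4 + 1 - \frac{1}{4}\right) \left(-8\right) = \frac{15}{4} \left(-8\right) = -30$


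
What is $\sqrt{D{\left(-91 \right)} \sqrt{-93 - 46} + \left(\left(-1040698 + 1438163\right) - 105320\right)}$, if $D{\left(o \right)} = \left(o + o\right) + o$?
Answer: $\sqrt{292145 - 273 i \sqrt{139}} \approx 540.51 - 2.977 i$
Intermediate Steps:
$D{\left(o \right)} = 3 o$ ($D{\left(o \right)} = 2 o + o = 3 o$)
$\sqrt{D{\left(-91 \right)} \sqrt{-93 - 46} + \left(\left(-1040698 + 1438163\right) - 105320\right)} = \sqrt{3 \left(-91\right) \sqrt{-93 - 46} + \left(\left(-1040698 + 1438163\right) - 105320\right)} = \sqrt{- 273 \sqrt{-139} + \left(397465 - 105320\right)} = \sqrt{- 273 i \sqrt{139} + 292145} = \sqrt{292145 - 273 i \sqrt{139}}$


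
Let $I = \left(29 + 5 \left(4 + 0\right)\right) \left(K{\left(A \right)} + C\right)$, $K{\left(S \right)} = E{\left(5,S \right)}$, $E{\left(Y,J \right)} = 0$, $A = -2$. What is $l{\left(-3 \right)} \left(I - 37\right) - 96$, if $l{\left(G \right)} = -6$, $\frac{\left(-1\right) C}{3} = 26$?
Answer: $23058$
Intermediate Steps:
$C = -78$ ($C = \left(-3\right) 26 = -78$)
$K{\left(S \right)} = 0$
$I = -3822$ ($I = \left(29 + 5 \left(4 + 0\right)\right) \left(0 - 78\right) = \left(29 + 5 \cdot 4\right) \left(-78\right) = \left(29 + 20\right) \left(-78\right) = 49 \left(-78\right) = -3822$)
$l{\left(-3 \right)} \left(I - 37\right) - 96 = - 6 \left(-3822 - 37\right) - 96 = \left(-6\right) \left(-3859\right) - 96 = 23154 - 96 = 23058$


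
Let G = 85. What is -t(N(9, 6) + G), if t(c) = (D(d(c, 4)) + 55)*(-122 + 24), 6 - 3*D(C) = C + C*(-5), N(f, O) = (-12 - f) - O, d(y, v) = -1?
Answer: 16366/3 ≈ 5455.3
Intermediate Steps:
N(f, O) = -12 - O - f
D(C) = 2 + 4*C/3 (D(C) = 2 - (C + C*(-5))/3 = 2 - (C - 5*C)/3 = 2 - (-4)*C/3 = 2 + 4*C/3)
t(c) = -16366/3 (t(c) = ((2 + (4/3)*(-1)) + 55)*(-122 + 24) = ((2 - 4/3) + 55)*(-98) = (⅔ + 55)*(-98) = (167/3)*(-98) = -16366/3)
-t(N(9, 6) + G) = -1*(-16366/3) = 16366/3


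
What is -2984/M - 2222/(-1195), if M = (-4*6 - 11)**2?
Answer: -168786/292775 ≈ -0.57650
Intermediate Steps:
M = 1225 (M = (-24 - 11)**2 = (-35)**2 = 1225)
-2984/M - 2222/(-1195) = -2984/1225 - 2222/(-1195) = -2984*1/1225 - 2222*(-1/1195) = -2984/1225 + 2222/1195 = -168786/292775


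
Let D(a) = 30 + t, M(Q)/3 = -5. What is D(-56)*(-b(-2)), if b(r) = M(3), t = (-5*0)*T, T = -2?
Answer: 450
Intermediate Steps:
M(Q) = -15 (M(Q) = 3*(-5) = -15)
t = 0 (t = -5*0*(-2) = 0*(-2) = 0)
b(r) = -15
D(a) = 30 (D(a) = 30 + 0 = 30)
D(-56)*(-b(-2)) = 30*(-1*(-15)) = 30*15 = 450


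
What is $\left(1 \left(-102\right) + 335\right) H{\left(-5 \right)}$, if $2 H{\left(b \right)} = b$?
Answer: $- \frac{1165}{2} \approx -582.5$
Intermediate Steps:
$H{\left(b \right)} = \frac{b}{2}$
$\left(1 \left(-102\right) + 335\right) H{\left(-5 \right)} = \left(1 \left(-102\right) + 335\right) \frac{1}{2} \left(-5\right) = \left(-102 + 335\right) \left(- \frac{5}{2}\right) = 233 \left(- \frac{5}{2}\right) = - \frac{1165}{2}$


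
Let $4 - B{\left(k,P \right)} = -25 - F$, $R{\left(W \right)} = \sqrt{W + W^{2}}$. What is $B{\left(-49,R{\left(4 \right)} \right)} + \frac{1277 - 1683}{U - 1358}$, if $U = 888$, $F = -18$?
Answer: $\frac{2788}{235} \approx 11.864$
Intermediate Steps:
$B{\left(k,P \right)} = 11$ ($B{\left(k,P \right)} = 4 - \left(-25 - -18\right) = 4 - \left(-25 + 18\right) = 4 - -7 = 4 + 7 = 11$)
$B{\left(-49,R{\left(4 \right)} \right)} + \frac{1277 - 1683}{U - 1358} = 11 + \frac{1277 - 1683}{888 - 1358} = 11 - \frac{406}{-470} = 11 - - \frac{203}{235} = 11 + \frac{203}{235} = \frac{2788}{235}$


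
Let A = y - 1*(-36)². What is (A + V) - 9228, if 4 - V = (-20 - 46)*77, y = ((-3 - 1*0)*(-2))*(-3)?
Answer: -5456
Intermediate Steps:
y = -18 (y = ((-3 + 0)*(-2))*(-3) = -3*(-2)*(-3) = 6*(-3) = -18)
A = -1314 (A = -18 - 1*(-36)² = -18 - 1*1296 = -18 - 1296 = -1314)
V = 5086 (V = 4 - (-20 - 46)*77 = 4 - (-66)*77 = 4 - 1*(-5082) = 4 + 5082 = 5086)
(A + V) - 9228 = (-1314 + 5086) - 9228 = 3772 - 9228 = -5456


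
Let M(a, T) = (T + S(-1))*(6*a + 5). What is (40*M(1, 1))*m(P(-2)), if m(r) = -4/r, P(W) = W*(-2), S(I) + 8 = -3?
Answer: 4400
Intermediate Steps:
S(I) = -11 (S(I) = -8 - 3 = -11)
P(W) = -2*W
M(a, T) = (-11 + T)*(5 + 6*a) (M(a, T) = (T - 11)*(6*a + 5) = (-11 + T)*(5 + 6*a))
(40*M(1, 1))*m(P(-2)) = (40*(-55 - 66*1 + 5*1 + 6*1*1))*(-4/((-2*(-2)))) = (40*(-55 - 66 + 5 + 6))*(-4/4) = (40*(-110))*(-4*¼) = -4400*(-1) = 4400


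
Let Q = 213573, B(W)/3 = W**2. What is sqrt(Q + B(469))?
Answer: 4*sqrt(54591) ≈ 934.59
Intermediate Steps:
B(W) = 3*W**2
sqrt(Q + B(469)) = sqrt(213573 + 3*469**2) = sqrt(213573 + 3*219961) = sqrt(213573 + 659883) = sqrt(873456) = 4*sqrt(54591)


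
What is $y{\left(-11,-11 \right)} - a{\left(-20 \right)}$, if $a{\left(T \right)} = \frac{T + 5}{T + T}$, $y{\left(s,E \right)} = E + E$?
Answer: $- \frac{179}{8} \approx -22.375$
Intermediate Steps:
$y{\left(s,E \right)} = 2 E$
$a{\left(T \right)} = \frac{5 + T}{2 T}$
$y{\left(-11,-11 \right)} - a{\left(-20 \right)} = 2 \left(-11\right) - \frac{5 - 20}{2 \left(-20\right)} = -22 - \frac{1}{2} \left(- \frac{1}{20}\right) \left(-15\right) = -22 - \frac{3}{8} = - \frac{179}{8}$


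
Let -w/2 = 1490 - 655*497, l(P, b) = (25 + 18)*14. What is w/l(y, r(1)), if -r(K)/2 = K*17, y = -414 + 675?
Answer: 324045/301 ≈ 1076.6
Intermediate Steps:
y = 261
r(K) = -34*K (r(K) = -2*K*17 = -34*K)
l(P, b) = 602 (l(P, b) = 43*14 = 602)
w = 648090 (w = -2*(1490 - 655*497) = -2*(1490 - 325535) = -2*(-324045) = 648090)
w/l(y, r(1)) = 648090/602 = 648090*(1/602) = 324045/301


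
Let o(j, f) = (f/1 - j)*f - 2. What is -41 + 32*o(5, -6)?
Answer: 2007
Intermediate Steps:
o(j, f) = -2 + f*(f - j) (o(j, f) = (f*1 - j)*f - 2 = (f - j)*f - 2 = f*(f - j) - 2 = -2 + f*(f - j))
-41 + 32*o(5, -6) = -41 + 32*(-2 + (-6)² - 1*(-6)*5) = -41 + 32*(-2 + 36 + 30) = -41 + 32*64 = -41 + 2048 = 2007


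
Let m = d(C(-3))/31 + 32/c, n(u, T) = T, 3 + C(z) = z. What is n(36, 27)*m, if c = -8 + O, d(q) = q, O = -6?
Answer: -14526/217 ≈ -66.940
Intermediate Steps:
C(z) = -3 + z
c = -14 (c = -8 - 6 = -14)
m = -538/217 (m = (-3 - 3)/31 + 32/(-14) = -6*1/31 + 32*(-1/14) = -6/31 - 16/7 = -538/217 ≈ -2.4793)
n(36, 27)*m = 27*(-538/217) = -14526/217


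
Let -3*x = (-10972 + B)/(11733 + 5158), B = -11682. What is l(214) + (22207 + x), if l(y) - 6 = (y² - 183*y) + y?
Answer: 1472630707/50673 ≈ 29061.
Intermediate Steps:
x = 22654/50673 (x = -(-10972 - 11682)/(3*(11733 + 5158)) = -(-22654)/(3*16891) = -⅓*(-22654/16891) = 22654/50673 ≈ 0.44706)
l(y) = 6 + y² - 182*y (l(y) = 6 + ((y² - 183*y) + y) = 6 + (y² - 182*y) = 6 + y² - 182*y)
l(214) + (22207 + x) = (6 + 214² - 182*214) + (22207 + 22654/50673) = (6 + 45796 - 38948) + 1125317965/50673 = 6854 + 1125317965/50673 = 1472630707/50673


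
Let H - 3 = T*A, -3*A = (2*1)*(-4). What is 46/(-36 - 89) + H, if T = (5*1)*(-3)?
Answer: -4671/125 ≈ -37.368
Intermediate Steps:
A = 8/3 (A = -2*1*(-4)/3 = -2*(-4)/3 = -⅓*(-8) = 8/3 ≈ 2.6667)
T = -15 (T = 5*(-3) = -15)
H = -37 (H = 3 - 15*8/3 = 3 - 40 = -37)
46/(-36 - 89) + H = 46/(-36 - 89) - 37 = 46/(-125) - 37 = 46*(-1/125) - 37 = -46/125 - 37 = -4671/125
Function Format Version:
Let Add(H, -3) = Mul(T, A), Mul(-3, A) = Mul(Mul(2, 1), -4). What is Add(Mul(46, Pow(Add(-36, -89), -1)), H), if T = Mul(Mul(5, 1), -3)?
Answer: Rational(-4671, 125) ≈ -37.368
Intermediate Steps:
A = Rational(8, 3) (A = Mul(Rational(-1, 3), Mul(Mul(2, 1), -4)) = Mul(Rational(-1, 3), Mul(2, -4)) = Mul(Rational(-1, 3), -8) = Rational(8, 3) ≈ 2.6667)
T = -15 (T = Mul(5, -3) = -15)
H = -37 (H = Add(3, Mul(-15, Rational(8, 3))) = Add(3, -40) = -37)
Add(Mul(46, Pow(Add(-36, -89), -1)), H) = Add(Mul(46, Pow(Add(-36, -89), -1)), -37) = Add(Mul(46, Pow(-125, -1)), -37) = Add(Mul(46, Rational(-1, 125)), -37) = Add(Rational(-46, 125), -37) = Rational(-4671, 125)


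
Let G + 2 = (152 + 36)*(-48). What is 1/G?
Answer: -1/9026 ≈ -0.00011079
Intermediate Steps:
G = -9026 (G = -2 + (152 + 36)*(-48) = -2 + 188*(-48) = -2 - 9024 = -9026)
1/G = 1/(-9026) = -1/9026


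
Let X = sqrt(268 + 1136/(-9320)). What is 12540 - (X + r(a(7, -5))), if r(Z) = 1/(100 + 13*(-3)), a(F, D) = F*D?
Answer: 764939/61 - sqrt(363570870)/1165 ≈ 12524.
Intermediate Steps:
a(F, D) = D*F
r(Z) = 1/61 (r(Z) = 1/(100 - 39) = 1/61)
X = sqrt(363570870)/1165 (X = sqrt(268 + 1136*(-1/9320)) = sqrt(268 - 142/1165) = sqrt(312078/1165) = sqrt(363570870)/1165 ≈ 16.367)
12540 - (X + r(a(7, -5))) = 12540 - (sqrt(363570870)/1165 + 1/61) = 12540 - (1/61 + sqrt(363570870)/1165) = 12540 + (-1/61 - sqrt(363570870)/1165) = 764939/61 - sqrt(363570870)/1165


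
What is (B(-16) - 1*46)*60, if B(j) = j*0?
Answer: -2760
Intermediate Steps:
B(j) = 0
(B(-16) - 1*46)*60 = (0 - 1*46)*60 = (0 - 46)*60 = -46*60 = -2760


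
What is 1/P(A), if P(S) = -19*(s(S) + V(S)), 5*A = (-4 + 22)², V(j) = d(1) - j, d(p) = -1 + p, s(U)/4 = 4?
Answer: 5/4636 ≈ 0.0010785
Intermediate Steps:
s(U) = 16 (s(U) = 4*4 = 16)
V(j) = -j (V(j) = (-1 + 1) - j = 0 - j = -j)
A = 324/5 (A = (-4 + 22)²/5 = (⅕)*18² = (⅕)*324 = 324/5 ≈ 64.800)
P(S) = -304 + 19*S (P(S) = -19*(16 - S) = -304 + 19*S)
1/P(A) = 1/(-304 + 19*(324/5)) = 1/(-304 + 6156/5) = 1/(4636/5) = 5/4636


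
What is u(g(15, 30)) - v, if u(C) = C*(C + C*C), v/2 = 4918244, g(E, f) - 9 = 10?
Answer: -9829268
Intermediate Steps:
g(E, f) = 19 (g(E, f) = 9 + 10 = 19)
v = 9836488 (v = 2*4918244 = 9836488)
u(C) = C*(C + C²)
u(g(15, 30)) - v = 19²*(1 + 19) - 1*9836488 = 361*20 - 9836488 = 7220 - 9836488 = -9829268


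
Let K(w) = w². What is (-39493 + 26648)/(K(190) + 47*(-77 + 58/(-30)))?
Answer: -192675/485852 ≈ -0.39657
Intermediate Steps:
(-39493 + 26648)/(K(190) + 47*(-77 + 58/(-30))) = (-39493 + 26648)/(190² + 47*(-77 + 58/(-30))) = -12845/(36100 + 47*(-77 + 58*(-1/30))) = -12845/(36100 + 47*(-77 - 29/15)) = -12845/(36100 + 47*(-1184/15)) = -12845/(36100 - 55648/15) = -12845/485852/15 = -12845*15/485852 = -192675/485852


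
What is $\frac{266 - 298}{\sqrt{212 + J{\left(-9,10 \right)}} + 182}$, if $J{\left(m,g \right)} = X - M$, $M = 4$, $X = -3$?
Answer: $- \frac{5824}{32919} + \frac{32 \sqrt{205}}{32919} \approx -0.163$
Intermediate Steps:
$J{\left(m,g \right)} = -7$ ($J{\left(m,g \right)} = -3 - 4 = -7$)
$\frac{266 - 298}{\sqrt{212 + J{\left(-9,10 \right)}} + 182} = \frac{266 - 298}{\sqrt{212 - 7} + 182} = - \frac{32}{\sqrt{205} + 182} = - \frac{32}{182 + \sqrt{205}}$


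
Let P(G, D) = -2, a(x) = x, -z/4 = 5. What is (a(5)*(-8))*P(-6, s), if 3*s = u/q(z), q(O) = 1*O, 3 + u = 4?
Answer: 80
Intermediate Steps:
z = -20 (z = -4*5 = -20)
u = 1 (u = -3 + 4 = 1)
q(O) = O
s = -1/60 (s = (1/(-20))/3 = (1*(-1/20))/3 = (⅓)*(-1/20) = -1/60 ≈ -0.016667)
(a(5)*(-8))*P(-6, s) = (5*(-8))*(-2) = -40*(-2) = 80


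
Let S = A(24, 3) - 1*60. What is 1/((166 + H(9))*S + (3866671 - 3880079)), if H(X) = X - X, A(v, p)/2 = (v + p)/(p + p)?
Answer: -1/21874 ≈ -4.5716e-5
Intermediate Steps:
A(v, p) = (p + v)/p (A(v, p) = 2*((v + p)/(p + p)) = 2*((p + v)/((2*p))) = 2*((p + v)*(1/(2*p))) = 2*((p + v)/(2*p)) = (p + v)/p)
S = -51 (S = (3 + 24)/3 - 1*60 = (1/3)*27 - 60 = 9 - 60 = -51)
H(X) = 0
1/((166 + H(9))*S + (3866671 - 3880079)) = 1/((166 + 0)*(-51) + (3866671 - 3880079)) = 1/(166*(-51) - 13408) = 1/(-8466 - 13408) = 1/(-21874) = -1/21874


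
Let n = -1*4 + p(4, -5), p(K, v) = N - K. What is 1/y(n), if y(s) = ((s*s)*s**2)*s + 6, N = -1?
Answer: -1/59043 ≈ -1.6937e-5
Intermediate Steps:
p(K, v) = -1 - K
n = -9 (n = -1*4 + (-1 - 1*4) = -4 + (-1 - 4) = -4 - 5 = -9)
y(s) = 6 + s**5 (y(s) = (s**2*s**2)*s + 6 = s**4*s + 6 = s**5 + 6 = 6 + s**5)
1/y(n) = 1/(6 + (-9)**5) = 1/(6 - 59049) = 1/(-59043) = -1/59043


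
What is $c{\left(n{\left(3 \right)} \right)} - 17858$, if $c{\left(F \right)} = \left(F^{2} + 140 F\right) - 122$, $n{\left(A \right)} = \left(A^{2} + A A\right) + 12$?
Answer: $-12880$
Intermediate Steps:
$n{\left(A \right)} = 12 + 2 A^{2}$ ($n{\left(A \right)} = \left(A^{2} + A^{2}\right) + 12 = 2 A^{2} + 12 = 12 + 2 A^{2}$)
$c{\left(F \right)} = -122 + F^{2} + 140 F$
$c{\left(n{\left(3 \right)} \right)} - 17858 = \left(-122 + \left(12 + 2 \cdot 3^{2}\right)^{2} + 140 \left(12 + 2 \cdot 3^{2}\right)\right) - 17858 = \left(-122 + \left(12 + 2 \cdot 9\right)^{2} + 140 \left(12 + 2 \cdot 9\right)\right) - 17858 = \left(-122 + \left(12 + 18\right)^{2} + 140 \left(12 + 18\right)\right) - 17858 = \left(-122 + 30^{2} + 140 \cdot 30\right) - 17858 = \left(-122 + 900 + 4200\right) - 17858 = 4978 - 17858 = -12880$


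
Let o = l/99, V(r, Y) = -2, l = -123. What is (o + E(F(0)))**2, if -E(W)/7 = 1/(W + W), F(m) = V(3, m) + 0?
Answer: 4489/17424 ≈ 0.25763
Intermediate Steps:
o = -41/33 (o = -123/99 = -123*1/99 = -41/33 ≈ -1.2424)
F(m) = -2 (F(m) = -2 + 0 = -2)
E(W) = -7/(2*W) (E(W) = -7/(W + W) = -7*1/(2*W) = -7/(2*W))
(o + E(F(0)))**2 = (-41/33 - 7/2/(-2))**2 = (-41/33 - 7/2*(-1/2))**2 = (-41/33 + 7/4)**2 = (67/132)**2 = 4489/17424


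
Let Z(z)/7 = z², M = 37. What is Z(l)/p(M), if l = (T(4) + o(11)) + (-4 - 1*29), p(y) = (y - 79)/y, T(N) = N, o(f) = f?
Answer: -1998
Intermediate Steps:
p(y) = (-79 + y)/y
l = -18 (l = (4 + 11) + (-4 - 1*29) = 15 + (-4 - 29) = 15 - 33 = -18)
Z(z) = 7*z²
Z(l)/p(M) = (7*(-18)²)/(((-79 + 37)/37)) = (7*324)/(((1/37)*(-42))) = 2268/(-42/37) = 2268*(-37/42) = -1998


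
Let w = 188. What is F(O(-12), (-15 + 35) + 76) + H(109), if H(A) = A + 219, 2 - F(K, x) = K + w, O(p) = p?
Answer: 154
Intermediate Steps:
F(K, x) = -186 - K (F(K, x) = 2 - (K + 188) = 2 - (188 + K) = 2 + (-188 - K) = -186 - K)
H(A) = 219 + A
F(O(-12), (-15 + 35) + 76) + H(109) = (-186 - 1*(-12)) + (219 + 109) = (-186 + 12) + 328 = -174 + 328 = 154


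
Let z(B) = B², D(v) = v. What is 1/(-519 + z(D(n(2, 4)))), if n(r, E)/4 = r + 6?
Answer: 1/505 ≈ 0.0019802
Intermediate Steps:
n(r, E) = 24 + 4*r (n(r, E) = 4*(r + 6) = 4*(6 + r) = 24 + 4*r)
1/(-519 + z(D(n(2, 4)))) = 1/(-519 + (24 + 4*2)²) = 1/(-519 + (24 + 8)²) = 1/(-519 + 32²) = 1/(-519 + 1024) = 1/505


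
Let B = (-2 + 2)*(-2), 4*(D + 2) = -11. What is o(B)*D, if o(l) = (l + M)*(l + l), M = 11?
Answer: 0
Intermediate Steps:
D = -19/4 (D = -2 + (¼)*(-11) = -2 - 11/4 = -19/4 ≈ -4.7500)
B = 0 (B = 0*(-2) = 0)
o(l) = 2*l*(11 + l) (o(l) = (l + 11)*(l + l) = (11 + l)*(2*l) = 2*l*(11 + l))
o(B)*D = (2*0*(11 + 0))*(-19/4) = (2*0*11)*(-19/4) = 0*(-19/4) = 0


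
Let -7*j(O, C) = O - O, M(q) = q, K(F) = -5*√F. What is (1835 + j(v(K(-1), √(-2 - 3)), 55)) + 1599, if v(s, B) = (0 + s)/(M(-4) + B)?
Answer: 3434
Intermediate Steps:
v(s, B) = s/(-4 + B) (v(s, B) = (0 + s)/(-4 + B) = s/(-4 + B))
j(O, C) = 0 (j(O, C) = -(O - O)/7 = -⅐*0 = 0)
(1835 + j(v(K(-1), √(-2 - 3)), 55)) + 1599 = (1835 + 0) + 1599 = 1835 + 1599 = 3434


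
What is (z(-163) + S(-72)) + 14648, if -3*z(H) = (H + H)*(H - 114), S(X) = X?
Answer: -46574/3 ≈ -15525.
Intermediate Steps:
z(H) = -2*H*(-114 + H)/3 (z(H) = -(H + H)*(H - 114)/3 = -2*H*(-114 + H)/3)
(z(-163) + S(-72)) + 14648 = ((⅔)*(-163)*(114 - 1*(-163)) - 72) + 14648 = ((⅔)*(-163)*(114 + 163) - 72) + 14648 = ((⅔)*(-163)*277 - 72) + 14648 = (-90302/3 - 72) + 14648 = -90518/3 + 14648 = -46574/3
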